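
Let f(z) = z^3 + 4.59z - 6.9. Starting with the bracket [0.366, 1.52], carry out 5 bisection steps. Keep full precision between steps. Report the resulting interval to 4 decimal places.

[1.1594, 1.1954]

f(0.366000) = -5.171032, f(1.520000) = 3.588608 (opposite signs)
step 1: m = 0.943000, f(m) = -1.733068 < 0 → root in [0.943000, 1.520000]
step 2: m = 1.231500, f(m) = 0.620268 > 0 → root in [0.943000, 1.231500]
step 3: m = 1.087250, f(m) = -0.624271 < 0 → root in [1.087250, 1.231500]
step 4: m = 1.159375, f(m) = -0.020094 < 0 → root in [1.159375, 1.231500]
step 5: m = 1.195438, f(m) = 0.295423 > 0 → root in [1.159375, 1.195438]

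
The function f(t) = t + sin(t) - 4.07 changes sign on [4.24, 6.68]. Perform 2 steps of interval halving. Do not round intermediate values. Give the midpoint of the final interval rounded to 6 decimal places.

5.155000

f(4.240000) = -0.720484, f(6.680000) = 2.996483 (opposite signs)
step 1: m = 5.460000, f(m) = 0.656685 > 0 → root in [4.240000, 5.460000]
step 2: m = 4.850000, f(m) = -0.210547 < 0 → root in [4.850000, 5.460000]
Midpoint of [4.850000, 5.460000] = 5.155000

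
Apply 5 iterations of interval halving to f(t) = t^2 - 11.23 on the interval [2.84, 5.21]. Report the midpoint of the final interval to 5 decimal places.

3.32141

f(2.840000) = -3.164400, f(5.210000) = 15.914100 (opposite signs)
step 1: m = 4.025000, f(m) = 4.970625 > 0 → root in [2.840000, 4.025000]
step 2: m = 3.432500, f(m) = 0.552056 > 0 → root in [2.840000, 3.432500]
step 3: m = 3.136250, f(m) = -1.393936 < 0 → root in [3.136250, 3.432500]
step 4: m = 3.284375, f(m) = -0.442881 < 0 → root in [3.284375, 3.432500]
step 5: m = 3.358437, f(m) = 0.049102 > 0 → root in [3.284375, 3.358437]
Midpoint of [3.284375, 3.358437] = 3.321406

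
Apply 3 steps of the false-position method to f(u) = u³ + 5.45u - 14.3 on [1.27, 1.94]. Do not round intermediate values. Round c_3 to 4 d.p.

f(1.270000) = -5.330117, f(1.940000) = 3.574384
step 1: c = 1.671053, f(c) = -0.526480 < 0 → new bracket [1.671053, 1.940000]
step 2: c = 1.705581, f(c) = -0.043033 < 0 → new bracket [1.705581, 1.940000]
step 3: c = 1.708370, f(c) = -0.003458 < 0 → new bracket [1.708370, 1.940000]

1.7084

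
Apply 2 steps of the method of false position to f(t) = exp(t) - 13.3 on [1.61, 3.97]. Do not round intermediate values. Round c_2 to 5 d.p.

2.26610

False-position update: c = (a·f(b) − b·f(a))/(f(b) − f(a)); replace the endpoint whose sign matches f(c).
f(1.610000) = -8.297189, f(3.970000) = 39.684531
step 1: c = 2.018101, f(c) = -5.775980 < 0 → new bracket [2.018101, 3.970000]
step 2: c = 2.266099, f(c) = -3.658286 < 0 → new bracket [2.266099, 3.970000]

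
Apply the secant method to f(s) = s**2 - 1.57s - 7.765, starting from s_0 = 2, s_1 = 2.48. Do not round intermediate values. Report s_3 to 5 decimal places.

f(s_0) = -6.905000, f(s_1) = -5.508200
s_2 = 2.480000 - (-5.508200)·(2.480000 - 2.000000)/(-5.508200 - (-6.905000)) = 4.372852; f(s_2) = 4.491459
s_3 = 4.372852 - (4.491459)·(4.372852 - 2.480000)/(4.491459 - (-5.508200)) = 3.522656; f(s_3) = -0.886462

3.52266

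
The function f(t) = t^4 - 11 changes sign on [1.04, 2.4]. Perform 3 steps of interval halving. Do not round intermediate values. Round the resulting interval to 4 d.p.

f(1.040000) = -9.830141, f(2.400000) = 22.177600 (opposite signs)
step 1: m = 1.720000, f(m) = -2.247869 < 0 → root in [1.720000, 2.400000]
step 2: m = 2.060000, f(m) = 7.008141 > 0 → root in [1.720000, 2.060000]
step 3: m = 1.890000, f(m) = 1.759898 > 0 → root in [1.720000, 1.890000]

[1.7200, 1.8900]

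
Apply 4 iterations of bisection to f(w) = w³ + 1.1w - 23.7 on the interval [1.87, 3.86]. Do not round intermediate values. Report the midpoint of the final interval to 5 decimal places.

2.80281

f(1.870000) = -15.103797, f(3.860000) = 38.058456 (opposite signs)
step 1: m = 2.865000, f(m) = 2.968065 > 0 → root in [1.870000, 2.865000]
step 2: m = 2.367500, f(m) = -7.825779 < 0 → root in [2.367500, 2.865000]
step 3: m = 2.616250, f(m) = -2.914511 < 0 → root in [2.616250, 2.865000]
step 4: m = 2.740625, f(m) = -0.100409 < 0 → root in [2.740625, 2.865000]
Midpoint of [2.740625, 2.865000] = 2.802812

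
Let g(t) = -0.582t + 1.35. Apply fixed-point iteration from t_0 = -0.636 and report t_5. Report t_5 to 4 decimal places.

0.9528

t_1 = g(-0.636000) = 1.720152
t_2 = g(1.720152) = 0.348872
t_3 = g(0.348872) = 1.146957
t_4 = g(1.146957) = 0.682471
t_5 = g(0.682471) = 0.952802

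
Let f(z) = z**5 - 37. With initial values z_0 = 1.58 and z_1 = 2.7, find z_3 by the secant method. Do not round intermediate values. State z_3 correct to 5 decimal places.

1.93478

f(z_0) = -27.153420, f(z_1) = 106.489070
z_2 = 2.700000 - (106.489070)·(2.700000 - 1.580000)/(106.489070 - (-27.153420)) = 1.807561; f(z_2) = -17.704106
z_3 = 1.807561 - (-17.704106)·(1.807561 - 2.700000)/(-17.704106 - (106.489070)) = 1.934781; f(z_3) = -9.888162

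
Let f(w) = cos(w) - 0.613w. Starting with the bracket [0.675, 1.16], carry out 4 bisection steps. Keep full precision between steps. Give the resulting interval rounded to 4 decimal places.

[0.9478, 0.9781]

f(0.675000) = 0.366932, f(1.160000) = -0.311740 (opposite signs)
step 1: m = 0.917500, f(m) = 0.045380 > 0 → root in [0.917500, 1.160000]
step 2: m = 1.038750, f(m) = -0.129456 < 0 → root in [0.917500, 1.038750]
step 3: m = 0.978125, f(m) = -0.041012 < 0 → root in [0.917500, 0.978125]
step 4: m = 0.947812, f(m) = 0.002452 > 0 → root in [0.947812, 0.978125]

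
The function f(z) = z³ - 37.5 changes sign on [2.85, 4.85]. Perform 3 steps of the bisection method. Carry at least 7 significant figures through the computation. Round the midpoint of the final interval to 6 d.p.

3.225000

f(2.850000) = -14.350875, f(4.850000) = 76.584125 (opposite signs)
step 1: m = 3.850000, f(m) = 19.566625 > 0 → root in [2.850000, 3.850000]
step 2: m = 3.350000, f(m) = 0.095375 > 0 → root in [2.850000, 3.350000]
step 3: m = 3.100000, f(m) = -7.709000 < 0 → root in [3.100000, 3.350000]
Midpoint of [3.100000, 3.350000] = 3.225000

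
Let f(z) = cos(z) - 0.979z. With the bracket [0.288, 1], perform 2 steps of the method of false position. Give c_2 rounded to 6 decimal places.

False-position update: c = (a·f(b) − b·f(a))/(f(b) − f(a)); replace the endpoint whose sign matches f(c).
f(0.288000) = 0.676862, f(1.000000) = -0.438698
step 1: c = 0.720004, f(c) = 0.046920 > 0 → new bracket [0.720004, 1.000000]
step 2: c = 0.747057, f(c) = 0.002324 > 0 → new bracket [0.747057, 1.000000]

0.747057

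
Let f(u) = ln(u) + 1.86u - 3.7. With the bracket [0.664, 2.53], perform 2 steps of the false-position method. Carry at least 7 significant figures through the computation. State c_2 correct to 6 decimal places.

False-position update: c = (a·f(b) − b·f(a))/(f(b) − f(a)); replace the endpoint whose sign matches f(c).
f(0.664000) = -2.874433, f(2.530000) = 1.934019
step 1: c = 1.779472, f(c) = 0.186134 > 0 → new bracket [0.664000, 1.779472]
step 2: c = 1.711632, f(c) = 0.021083 > 0 → new bracket [0.664000, 1.711632]

1.711632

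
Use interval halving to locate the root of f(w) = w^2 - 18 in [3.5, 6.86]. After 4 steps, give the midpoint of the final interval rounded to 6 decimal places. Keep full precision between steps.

f(3.500000) = -5.750000, f(6.860000) = 29.059600 (opposite signs)
step 1: m = 5.180000, f(m) = 8.832400 > 0 → root in [3.500000, 5.180000]
step 2: m = 4.340000, f(m) = 0.835600 > 0 → root in [3.500000, 4.340000]
step 3: m = 3.920000, f(m) = -2.633600 < 0 → root in [3.920000, 4.340000]
step 4: m = 4.130000, f(m) = -0.943100 < 0 → root in [4.130000, 4.340000]
Midpoint of [4.130000, 4.340000] = 4.235000

4.235000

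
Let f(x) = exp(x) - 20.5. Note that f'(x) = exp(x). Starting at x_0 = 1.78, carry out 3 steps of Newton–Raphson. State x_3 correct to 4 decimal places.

x_0 = 1.780000: f = -14.570144, f' = 5.929856 → x_1 = 1.780000 - (-14.570144)/(5.929856) = 4.237082
x_1 = 4.237082: f = 48.705616, f' = 69.205616 → x_2 = 4.237082 - (48.705616)/(69.205616) = 3.533301
x_2 = 3.533301: f = 13.736788, f' = 34.236788 → x_3 = 3.533301 - (13.736788)/(34.236788) = 3.132072

3.1321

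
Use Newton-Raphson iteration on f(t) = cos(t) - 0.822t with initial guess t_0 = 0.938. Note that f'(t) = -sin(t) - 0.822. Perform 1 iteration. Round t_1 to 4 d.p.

t_0 = 0.938000: f = -0.179634, f' = -1.628377 → t_1 = 0.938000 - (-0.179634)/(-1.628377) = 0.827685

0.8277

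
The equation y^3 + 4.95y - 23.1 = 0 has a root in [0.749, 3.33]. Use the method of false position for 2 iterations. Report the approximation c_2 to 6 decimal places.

2.111700

f(0.749000) = -18.972260, f(3.330000) = 30.309537
step 1: c = 1.742620, f(c) = -9.182167 < 0 → new bracket [1.742620, 3.330000]
step 2: c = 2.111700, f(c) = -3.230427 < 0 → new bracket [2.111700, 3.330000]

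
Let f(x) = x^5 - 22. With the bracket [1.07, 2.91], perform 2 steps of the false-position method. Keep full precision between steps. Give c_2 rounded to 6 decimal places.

1.405303

False-position update: c = (a·f(b) − b·f(a))/(f(b) − f(a)); replace the endpoint whose sign matches f(c).
f(1.070000) = -20.597448, f(2.910000) = 186.672368
step 1: c = 1.252850, f(c) = -18.913292 < 0 → new bracket [1.252850, 2.910000]
step 2: c = 1.405303, f(c) = -16.519123 < 0 → new bracket [1.405303, 2.910000]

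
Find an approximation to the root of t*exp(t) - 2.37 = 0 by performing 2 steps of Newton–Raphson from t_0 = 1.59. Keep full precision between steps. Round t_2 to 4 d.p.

f'(t) = (t+1)*exp(t)
t_0 = 1.590000: f = 5.426961, f' = 12.700710 → t_1 = 1.590000 - (5.426961)/(12.700710) = 1.162704
t_1 = 1.162704: f = 1.348992, f' = 6.917563 → t_2 = 1.162704 - (1.348992)/(6.917563) = 0.967694

0.9677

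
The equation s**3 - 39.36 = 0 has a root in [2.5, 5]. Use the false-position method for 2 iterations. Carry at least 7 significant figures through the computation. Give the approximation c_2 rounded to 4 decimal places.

3.2688

f(2.500000) = -23.735000, f(5.000000) = 85.640000
step 1: c = 3.042514, f(c) = -11.195770 < 0 → new bracket [3.042514, 5.000000]
step 2: c = 3.268831, f(c) = -4.431701 < 0 → new bracket [3.268831, 5.000000]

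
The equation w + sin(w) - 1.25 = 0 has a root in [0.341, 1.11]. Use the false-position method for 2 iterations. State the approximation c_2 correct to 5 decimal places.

f(0.341000) = -0.574570, f(1.110000) = 0.755699
step 1: c = 0.673147, f(c) = 0.046596 > 0 → new bracket [0.341000, 0.673147]
step 2: c = 0.648231, f(c) = 0.002008 > 0 → new bracket [0.341000, 0.648231]

0.64823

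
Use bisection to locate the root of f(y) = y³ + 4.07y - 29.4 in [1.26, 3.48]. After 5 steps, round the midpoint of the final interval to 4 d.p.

f(1.260000) = -22.271424, f(3.480000) = 26.907792 (opposite signs)
step 1: m = 2.370000, f(m) = -6.442047 < 0 → root in [2.370000, 3.480000]
step 2: m = 2.925000, f(m) = 7.529953 > 0 → root in [2.370000, 2.925000]
step 3: m = 2.647500, f(m) = -0.067669 < 0 → root in [2.647500, 2.925000]
step 4: m = 2.786250, f(m) = 3.570223 > 0 → root in [2.647500, 2.786250]
step 5: m = 2.716875, f(m) = 1.712049 > 0 → root in [2.647500, 2.716875]
Midpoint of [2.647500, 2.716875] = 2.682187

2.6822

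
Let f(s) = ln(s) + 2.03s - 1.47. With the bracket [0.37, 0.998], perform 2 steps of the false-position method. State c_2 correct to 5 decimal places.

0.82452

f(0.370000) = -1.713152, f(0.998000) = 0.553938
step 1: c = 0.844555, f(c) = 0.075502 > 0 → new bracket [0.370000, 0.844555]
step 2: c = 0.824523, f(c) = 0.010833 > 0 → new bracket [0.370000, 0.824523]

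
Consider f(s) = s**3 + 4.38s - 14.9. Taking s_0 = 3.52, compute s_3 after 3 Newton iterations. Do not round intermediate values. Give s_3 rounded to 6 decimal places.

1.885040

Newton update: s ← s − f(s)/f'(s).
f'(s) = 3s**2 + 4.38
s_0 = 3.520000: f = 44.131808, f' = 41.551200 → s_1 = 3.520000 - (44.131808)/(41.551200) = 2.457893
s_1 = 2.457893: f = 10.714295, f' = 22.503718 → s_2 = 2.457893 - (10.714295)/(22.503718) = 1.981781
s_2 = 1.981781: f = 1.563560, f' = 16.162369 → s_3 = 1.981781 - (1.563560)/(16.162369) = 1.885040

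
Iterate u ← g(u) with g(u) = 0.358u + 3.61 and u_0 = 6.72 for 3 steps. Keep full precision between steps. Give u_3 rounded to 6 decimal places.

u_1 = g(6.720000) = 6.015760
u_2 = g(6.015760) = 5.763642
u_3 = g(5.763642) = 5.673384

5.673384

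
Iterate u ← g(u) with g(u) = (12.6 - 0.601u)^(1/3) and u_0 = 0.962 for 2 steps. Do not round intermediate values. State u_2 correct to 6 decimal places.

u_1 = g(0.962000) = 2.290816
u_2 = g(2.290816) = 2.238923

2.238923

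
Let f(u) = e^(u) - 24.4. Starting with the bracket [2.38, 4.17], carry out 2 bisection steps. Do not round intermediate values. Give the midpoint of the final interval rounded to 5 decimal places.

f(2.380000) = -13.595097, f(4.170000) = 40.315452 (opposite signs)
step 1: m = 3.275000, f(m) = 2.043225 > 0 → root in [2.380000, 3.275000]
step 2: m = 2.827500, f(m) = -7.496850 < 0 → root in [2.827500, 3.275000]
Midpoint of [2.827500, 3.275000] = 3.051250

3.05125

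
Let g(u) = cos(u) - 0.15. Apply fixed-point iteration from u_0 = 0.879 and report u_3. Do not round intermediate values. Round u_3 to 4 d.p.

0.5930

u_1 = g(0.879000) = 0.487922
u_2 = g(0.487922) = 0.733309
u_3 = g(0.733309) = 0.592964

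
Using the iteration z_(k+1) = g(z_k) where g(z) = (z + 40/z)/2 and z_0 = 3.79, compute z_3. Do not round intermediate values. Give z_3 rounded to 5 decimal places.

6.32475

z_1 = g(3.790000) = 7.172045
z_2 = g(7.172045) = 6.374627
z_3 = g(6.374627) = 6.324752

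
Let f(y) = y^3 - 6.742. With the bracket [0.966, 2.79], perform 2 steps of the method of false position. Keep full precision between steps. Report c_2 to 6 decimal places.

False-position update: c = (a·f(b) − b·f(a))/(f(b) − f(a)); replace the endpoint whose sign matches f(c).
f(0.966000) = -5.840571, f(2.790000) = 14.975639
step 1: c = 1.477774, f(c) = -3.514811 < 0 → new bracket [1.477774, 2.790000]
step 2: c = 1.727213, f(c) = -1.589270 < 0 → new bracket [1.727213, 2.790000]

1.727213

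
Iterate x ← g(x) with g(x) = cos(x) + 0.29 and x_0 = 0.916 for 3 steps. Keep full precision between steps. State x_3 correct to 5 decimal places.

x_1 = g(0.916000) = 0.898998
x_2 = g(0.898998) = 0.912395
x_3 = g(0.912395) = 0.901853

0.90185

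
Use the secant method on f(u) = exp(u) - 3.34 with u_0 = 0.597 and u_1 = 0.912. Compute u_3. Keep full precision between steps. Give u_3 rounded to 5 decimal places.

1.19018

f(u_0) = -1.523339, f(u_1) = -0.850704
u_2 = 0.912000 - (-0.850704)·(0.912000 - 0.597000)/(-0.850704 - (-1.523339)) = 1.310391; f(u_2) = 0.367622
u_3 = 1.310391 - (0.367622)·(1.310391 - 0.912000)/(0.367622 - (-0.850704)) = 1.190179; f(u_3) = -0.052331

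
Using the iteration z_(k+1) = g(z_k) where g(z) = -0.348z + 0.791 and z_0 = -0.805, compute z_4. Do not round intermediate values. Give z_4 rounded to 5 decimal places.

0.56638

z_1 = g(-0.805000) = 1.071140
z_2 = g(1.071140) = 0.418243
z_3 = g(0.418243) = 0.645451
z_4 = g(0.645451) = 0.566383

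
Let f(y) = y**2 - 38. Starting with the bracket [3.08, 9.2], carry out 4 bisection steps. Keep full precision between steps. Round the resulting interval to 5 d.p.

[6.14000, 6.52250]

f(3.080000) = -28.513600, f(9.200000) = 46.640000 (opposite signs)
step 1: m = 6.140000, f(m) = -0.300400 < 0 → root in [6.140000, 9.200000]
step 2: m = 7.670000, f(m) = 20.828900 > 0 → root in [6.140000, 7.670000]
step 3: m = 6.905000, f(m) = 9.679025 > 0 → root in [6.140000, 6.905000]
step 4: m = 6.522500, f(m) = 4.543006 > 0 → root in [6.140000, 6.522500]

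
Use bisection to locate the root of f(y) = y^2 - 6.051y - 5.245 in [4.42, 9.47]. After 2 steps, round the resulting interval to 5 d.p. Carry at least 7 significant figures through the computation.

f(4.420000) = -12.454020, f(9.470000) = 27.132930 (opposite signs)
step 1: m = 6.945000, f(m) = 0.963830 > 0 → root in [4.420000, 6.945000]
step 2: m = 5.682500, f(m) = -7.339001 < 0 → root in [5.682500, 6.945000]

[5.68250, 6.94500]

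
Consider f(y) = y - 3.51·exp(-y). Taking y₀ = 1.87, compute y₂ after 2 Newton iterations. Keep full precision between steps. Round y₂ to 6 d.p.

1.127641

Newton update: y ← y − f(y)/f'(y).
f'(y) = 1 + 3.51·exp(-y)
y_0 = 1.870000: f = 1.329026, f' = 1.540974 → y_1 = 1.870000 - (1.329026)/(1.540974) = 1.007542
y_1 = 1.007542: f = -0.274014, f' = 2.281555 → y_2 = 1.007542 - (-0.274014)/(2.281555) = 1.127641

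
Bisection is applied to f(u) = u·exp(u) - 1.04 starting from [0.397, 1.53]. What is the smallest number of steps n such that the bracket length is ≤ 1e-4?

Initial width b − a = 1.53 − 0.397 = 1.133000.
After n steps the width is (b−a)/2^n; need (b−a)/2^n ≤ 1e-4.
So n ≥ log₂(1.133000/1e-4) = log₂(11330.0000) ≈ 13.4679.
Hence n = 14.

14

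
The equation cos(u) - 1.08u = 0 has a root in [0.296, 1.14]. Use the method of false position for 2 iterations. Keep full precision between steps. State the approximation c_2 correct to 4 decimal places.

0.7021

f(0.296000) = 0.636831, f(1.140000) = -0.813605
step 1: c = 0.666568, f(c) = 0.066055 > 0 → new bracket [0.666568, 1.140000]
step 2: c = 0.702119, f(c) = 0.005188 > 0 → new bracket [0.702119, 1.140000]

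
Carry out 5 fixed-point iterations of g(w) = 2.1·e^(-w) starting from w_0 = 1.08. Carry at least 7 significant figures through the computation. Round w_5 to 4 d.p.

w_1 = g(1.080000) = 0.713151
w_2 = g(0.713151) = 1.029205
w_3 = g(1.029205) = 0.750311
w_4 = g(0.750311) = 0.991661
w_5 = g(0.991661) = 0.779016

0.7790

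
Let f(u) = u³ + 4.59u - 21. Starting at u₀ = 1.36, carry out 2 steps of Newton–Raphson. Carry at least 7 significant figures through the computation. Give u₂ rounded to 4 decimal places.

2.2511

f'(u) = 3u² + 4.59
u_0 = 1.360000: f = -12.242144, f' = 10.138800 → u_1 = 1.360000 - (-12.242144)/(10.138800) = 2.567455
u_1 = 2.567455: f = 7.708831, f' = 24.365474 → u_2 = 2.567455 - (7.708831)/(24.365474) = 2.251072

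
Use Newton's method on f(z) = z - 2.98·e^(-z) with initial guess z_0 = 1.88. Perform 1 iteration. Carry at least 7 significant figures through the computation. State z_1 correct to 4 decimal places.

0.9002

Newton update: z ← z − f(z)/f'(z).
f'(z) = 1 + 2.98·e^(-z)
z_0 = 1.880000: f = 1.425281, f' = 1.454719 → z_1 = 1.880000 - (1.425281)/(1.454719) = 0.900236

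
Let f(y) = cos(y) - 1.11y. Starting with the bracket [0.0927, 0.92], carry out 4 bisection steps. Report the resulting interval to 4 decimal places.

f(0.092700) = 0.892809, f(0.920000) = -0.415380 (opposite signs)
step 1: m = 0.506350, f(m) = 0.312472 > 0 → root in [0.506350, 0.920000]
step 2: m = 0.713175, f(m) = -0.035336 < 0 → root in [0.506350, 0.713175]
step 3: m = 0.609763, f(m) = 0.142948 > 0 → root in [0.609763, 0.713175]
step 4: m = 0.661469, f(m) = 0.054861 > 0 → root in [0.661469, 0.713175]

[0.6615, 0.7132]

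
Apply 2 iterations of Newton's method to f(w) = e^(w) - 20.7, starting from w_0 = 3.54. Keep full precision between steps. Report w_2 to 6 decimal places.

f'(w) = e^(w)
w_0 = 3.540000: f = 13.766919, f' = 34.466919 → w_1 = 3.540000 - (13.766919)/(34.466919) = 3.140576
w_1 = 3.140576: f = 2.417176, f' = 23.117176 → w_2 = 3.140576 - (2.417176)/(23.117176) = 3.036014

3.036014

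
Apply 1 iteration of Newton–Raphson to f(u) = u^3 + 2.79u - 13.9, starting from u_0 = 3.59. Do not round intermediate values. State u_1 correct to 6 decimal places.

2.567564

Newton update: u ← u − f(u)/f'(u).
f'(u) = 3u^2 + 2.79
u_0 = 3.590000: f = 42.384379, f' = 41.454300 → u_1 = 3.590000 - (42.384379)/(41.454300) = 2.567564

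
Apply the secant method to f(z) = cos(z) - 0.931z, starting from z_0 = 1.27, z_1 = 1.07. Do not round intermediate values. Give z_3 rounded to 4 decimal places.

Secant update: z_(k+1) = z_k − f(z_k)·(z_k − z_(k-1))/(f(z_k) − f(z_(k-1))).
f(z_0) = -0.886089, f(z_1) = -0.516046
z_2 = 1.070000 - (-0.516046)·(1.070000 - 1.270000)/(-0.516046 - (-0.886089)) = 0.791089; f(z_2) = -0.033433
z_3 = 0.791089 - (-0.033433)·(0.791089 - 1.070000)/(-0.033433 - (-0.516046)) = 0.771768; f(z_3) = -0.001837

0.7718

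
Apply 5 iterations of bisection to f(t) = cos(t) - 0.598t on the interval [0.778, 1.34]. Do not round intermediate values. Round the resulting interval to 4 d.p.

[0.9536, 0.9712]

f(0.778000) = 0.247075, f(1.340000) = -0.572567 (opposite signs)
step 1: m = 1.059000, f(m) = -0.143538 < 0 → root in [0.778000, 1.059000]
step 2: m = 0.918500, f(m) = 0.057750 > 0 → root in [0.918500, 1.059000]
step 3: m = 0.988750, f(m) = -0.041538 < 0 → root in [0.918500, 0.988750]
step 4: m = 0.953625, f(m) = 0.008463 > 0 → root in [0.953625, 0.988750]
step 5: m = 0.971188, f(m) = -0.016451 < 0 → root in [0.953625, 0.971188]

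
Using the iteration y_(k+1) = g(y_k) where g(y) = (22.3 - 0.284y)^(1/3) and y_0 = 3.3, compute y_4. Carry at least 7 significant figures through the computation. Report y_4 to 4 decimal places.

2.7811

y_1 = g(3.300000) = 2.774721
y_2 = g(2.774721) = 2.781165
y_3 = g(2.781165) = 2.781086
y_4 = g(2.781086) = 2.781087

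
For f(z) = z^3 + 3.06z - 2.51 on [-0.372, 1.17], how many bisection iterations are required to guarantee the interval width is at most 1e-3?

Initial width b − a = 1.17 − -0.372 = 1.542000.
After n steps the width is (b−a)/2^n; need (b−a)/2^n ≤ 1e-3.
So n ≥ log₂(1.542000/1e-3) = log₂(1542.0000) ≈ 10.5906.
Hence n = 11.

11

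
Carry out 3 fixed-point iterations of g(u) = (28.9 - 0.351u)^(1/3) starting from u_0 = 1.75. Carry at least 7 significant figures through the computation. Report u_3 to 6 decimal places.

u_1 = g(1.750000) = 3.046884
u_2 = g(3.046884) = 3.030451
u_3 = g(3.030451) = 3.030660

3.030660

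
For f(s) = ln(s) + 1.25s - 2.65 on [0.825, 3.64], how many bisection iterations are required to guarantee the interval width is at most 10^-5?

Initial width b − a = 3.64 − 0.825 = 2.815000.
After n steps the width is (b−a)/2^n; need (b−a)/2^n ≤ 10^-5.
So n ≥ log₂(2.815000/10^-5) = log₂(281500.0000) ≈ 18.1028.
Hence n = 19.

19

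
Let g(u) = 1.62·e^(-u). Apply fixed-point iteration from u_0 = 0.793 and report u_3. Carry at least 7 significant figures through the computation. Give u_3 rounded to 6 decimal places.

0.743856

u_1 = g(0.793000) = 0.733026
u_2 = g(0.733026) = 0.778334
u_3 = g(0.778334) = 0.743856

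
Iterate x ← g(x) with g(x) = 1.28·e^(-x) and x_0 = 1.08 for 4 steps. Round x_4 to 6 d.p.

x_1 = g(1.080000) = 0.434682
x_2 = g(0.434682) = 0.828762
x_3 = g(0.828762) = 0.558834
x_4 = g(0.558834) = 0.732000

0.732000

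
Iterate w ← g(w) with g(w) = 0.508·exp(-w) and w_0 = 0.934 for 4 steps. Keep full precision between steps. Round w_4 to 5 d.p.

w_1 = g(0.934000) = 0.199633
w_2 = g(0.199633) = 0.416068
w_3 = g(0.416068) = 0.335095
w_4 = g(0.335095) = 0.363357

0.36336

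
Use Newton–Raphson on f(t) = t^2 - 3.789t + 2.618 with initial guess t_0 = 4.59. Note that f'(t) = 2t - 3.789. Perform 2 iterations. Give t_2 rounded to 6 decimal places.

2.976246

Newton update: t ← t − f(t)/f'(t).
t_0 = 4.590000: f = 6.294590, f' = 5.391000 → t_1 = 4.590000 - (6.294590)/(5.391000) = 3.422389
t_1 = 3.422389: f = 1.363315, f' = 3.055778 → t_2 = 3.422389 - (1.363315)/(3.055778) = 2.976246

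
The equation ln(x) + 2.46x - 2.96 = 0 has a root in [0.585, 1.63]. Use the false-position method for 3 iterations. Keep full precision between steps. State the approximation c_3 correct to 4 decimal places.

1.1476

f(0.585000) = -2.057043, f(1.630000) = 1.538380
step 1: c = 1.182874, f(c) = 0.117817 > 0 → new bracket [0.585000, 1.182874]
step 2: c = 1.150486, f(c) = 0.010379 > 0 → new bracket [0.585000, 1.150486]
step 3: c = 1.147647, f(c) = 0.000925 > 0 → new bracket [0.585000, 1.147647]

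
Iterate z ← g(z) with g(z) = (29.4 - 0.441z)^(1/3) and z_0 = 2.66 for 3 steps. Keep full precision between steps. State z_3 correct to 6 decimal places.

3.038755

z_1 = g(2.660000) = 3.044771
z_2 = g(3.044771) = 3.038657
z_3 = g(3.038657) = 3.038755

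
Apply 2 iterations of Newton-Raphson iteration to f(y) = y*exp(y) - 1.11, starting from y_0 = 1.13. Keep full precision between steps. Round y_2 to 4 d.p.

f'(y) = (y+1)*exp(y)
y_0 = 1.130000: f = 2.388092, f' = 6.593748 → y_1 = 1.130000 - (2.388092)/(6.593748) = 0.767825
y_1 = 0.767825: f = 0.544719, f' = 3.809793 → y_2 = 0.767825 - (0.544719)/(3.809793) = 0.624846

0.6248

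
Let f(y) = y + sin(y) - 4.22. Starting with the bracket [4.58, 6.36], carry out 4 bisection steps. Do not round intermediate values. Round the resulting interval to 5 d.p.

[5.02500, 5.13625]

f(4.580000) = -0.631249, f(6.360000) = 2.216739 (opposite signs)
step 1: m = 5.470000, f(m) = 0.523520 > 0 → root in [4.580000, 5.470000]
step 2: m = 5.025000, f(m) = -0.146534 < 0 → root in [5.025000, 5.470000]
step 3: m = 5.247500, f(m) = 0.167288 > 0 → root in [5.025000, 5.247500]
step 4: m = 5.136250, f(m) = 0.004742 > 0 → root in [5.025000, 5.136250]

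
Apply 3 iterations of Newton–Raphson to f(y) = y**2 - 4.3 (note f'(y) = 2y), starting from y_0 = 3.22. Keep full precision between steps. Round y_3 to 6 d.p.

y_0 = 3.220000: f = 6.068400, f' = 6.440000 → y_1 = 3.220000 - (6.068400)/(6.440000) = 2.277702
y_1 = 2.277702: f = 0.887926, f' = 4.555404 → y_2 = 2.277702 - (0.887926)/(4.555404) = 2.082785
y_2 = 2.082785: f = 0.037993, f' = 4.165570 → y_3 = 2.082785 - (0.037993)/(4.165570) = 2.073664

2.073664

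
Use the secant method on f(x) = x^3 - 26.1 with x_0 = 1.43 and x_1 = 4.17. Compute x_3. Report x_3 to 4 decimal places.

2.7483

f(x_0) = -23.175793, f(x_1) = 46.411713
x_2 = 4.170000 - (46.411713)·(4.170000 - 1.430000)/(46.411713 - (-23.175793)) = 2.342544; f(x_2) = -13.245258
x_3 = 2.342544 - (-13.245258)·(2.342544 - 4.170000)/(-13.245258 - (46.411713)) = 2.748283; f(x_3) = -5.342065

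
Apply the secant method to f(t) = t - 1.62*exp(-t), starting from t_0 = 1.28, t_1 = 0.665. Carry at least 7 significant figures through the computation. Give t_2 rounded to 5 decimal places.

f(t_0) = 0.829580, f(t_1) = -0.168123
t_2 = 0.665000 - (-0.168123)·(0.665000 - 1.280000)/(-0.168123 - (0.829580)) = 0.768634; f(t_2) = 0.017527

0.76863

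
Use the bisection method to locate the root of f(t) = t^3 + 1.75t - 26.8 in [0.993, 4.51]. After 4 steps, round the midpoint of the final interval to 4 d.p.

f(0.993000) = -24.083103, f(4.510000) = 72.826351 (opposite signs)
step 1: m = 2.751500, f(m) = -1.153950 < 0 → root in [2.751500, 4.510000]
step 2: m = 3.630750, f(m) = 27.415614 > 0 → root in [2.751500, 3.630750]
step 3: m = 3.191125, f(m) = 11.280584 > 0 → root in [2.751500, 3.191125]
step 4: m = 2.971312, f(m) = 4.632618 > 0 → root in [2.751500, 2.971312]
Midpoint of [2.751500, 2.971312] = 2.861406

2.8614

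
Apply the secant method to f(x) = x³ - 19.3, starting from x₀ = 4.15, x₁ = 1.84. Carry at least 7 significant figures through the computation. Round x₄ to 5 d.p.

2.65726

f(x_0) = 52.173375, f(x_1) = -13.070496
x_2 = 1.840000 - (-13.070496)·(1.840000 - 4.150000)/(-13.070496 - (52.173375)) = 2.302769; f(x_2) = -7.089002
x_3 = 2.302769 - (-7.089002)·(2.302769 - 1.840000)/(-7.089002 - (-13.070496)) = 2.851222; f(x_3) = 3.878927
x_4 = 2.851222 - (3.878927)·(2.851222 - 2.302769)/(3.878927 - (-7.089002)) = 2.657256; f(x_4) = -0.537090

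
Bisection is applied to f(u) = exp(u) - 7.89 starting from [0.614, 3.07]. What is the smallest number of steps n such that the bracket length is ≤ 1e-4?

15

Initial width b − a = 3.07 − 0.614 = 2.456000.
After n steps the width is (b−a)/2^n; need (b−a)/2^n ≤ 1e-4.
So n ≥ log₂(2.456000/1e-4) = log₂(24560.0000) ≈ 14.5840.
Hence n = 15.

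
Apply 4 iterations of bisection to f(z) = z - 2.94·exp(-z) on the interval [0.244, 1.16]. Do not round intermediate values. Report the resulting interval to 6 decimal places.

f(0.244000) = -2.059454, f(1.160000) = 0.238351 (opposite signs)
step 1: m = 0.702000, f(m) = -0.755044 < 0 → root in [0.702000, 1.160000]
step 2: m = 0.931000, f(m) = -0.227829 < 0 → root in [0.931000, 1.160000]
step 3: m = 1.045500, f(m) = 0.012043 > 0 → root in [0.931000, 1.045500]
step 4: m = 0.988250, f(m) = -0.106099 < 0 → root in [0.988250, 1.045500]

[0.988250, 1.045500]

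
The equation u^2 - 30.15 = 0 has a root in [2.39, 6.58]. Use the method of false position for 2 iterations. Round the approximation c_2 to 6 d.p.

5.455838

False-position update: c = (a·f(b) − b·f(a))/(f(b) − f(a)); replace the endpoint whose sign matches f(c).
f(2.390000) = -24.437900, f(6.580000) = 13.146400
step 1: c = 5.114404, f(c) = -3.992876 < 0 → new bracket [5.114404, 6.580000]
step 2: c = 5.455838, f(c) = -0.383828 < 0 → new bracket [5.455838, 6.580000]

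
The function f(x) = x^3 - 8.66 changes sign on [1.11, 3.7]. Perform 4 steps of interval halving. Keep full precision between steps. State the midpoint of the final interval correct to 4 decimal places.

f(1.110000) = -7.292369, f(3.700000) = 41.993000 (opposite signs)
step 1: m = 2.405000, f(m) = 5.250580 > 0 → root in [1.110000, 2.405000]
step 2: m = 1.757500, f(m) = -3.231423 < 0 → root in [1.757500, 2.405000]
step 3: m = 2.081250, f(m) = 0.355146 > 0 → root in [1.757500, 2.081250]
step 4: m = 1.919375, f(m) = -1.589022 < 0 → root in [1.919375, 2.081250]
Midpoint of [1.919375, 2.081250] = 2.000313

2.0003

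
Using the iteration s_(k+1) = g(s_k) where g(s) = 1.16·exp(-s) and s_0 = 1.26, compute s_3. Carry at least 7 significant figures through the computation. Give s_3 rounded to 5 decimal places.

s_1 = g(1.260000) = 0.329039
s_2 = g(0.329039) = 0.834754
s_3 = g(0.834754) = 0.503418

0.50342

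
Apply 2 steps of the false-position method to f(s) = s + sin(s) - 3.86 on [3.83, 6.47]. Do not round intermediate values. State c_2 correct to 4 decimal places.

4.6349

f(3.830000) = -0.665308, f(6.470000) = 2.795730
step 1: c = 4.337482, f(c) = -0.453060 < 0 → new bracket [4.337482, 6.470000]
step 2: c = 4.634872, f(c) = -0.222125 < 0 → new bracket [4.634872, 6.470000]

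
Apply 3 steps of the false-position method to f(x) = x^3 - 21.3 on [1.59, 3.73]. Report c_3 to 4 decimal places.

f(1.590000) = -17.280321, f(3.730000) = 30.595117
step 1: c = 2.362419, f(c) = -8.115288 < 0 → new bracket [2.362419, 3.730000]
step 2: c = 2.649120, f(c) = -2.708911 < 0 → new bracket [2.649120, 3.730000]
step 3: c = 2.737037, f(c) = -0.795830 < 0 → new bracket [2.737037, 3.730000]

2.7370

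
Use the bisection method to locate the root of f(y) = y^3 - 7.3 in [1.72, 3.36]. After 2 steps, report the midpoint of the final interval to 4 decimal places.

1.9250

f(1.720000) = -2.211552, f(3.360000) = 30.633056 (opposite signs)
step 1: m = 2.540000, f(m) = 9.087064 > 0 → root in [1.720000, 2.540000]
step 2: m = 2.130000, f(m) = 2.363597 > 0 → root in [1.720000, 2.130000]
Midpoint of [1.720000, 2.130000] = 1.925000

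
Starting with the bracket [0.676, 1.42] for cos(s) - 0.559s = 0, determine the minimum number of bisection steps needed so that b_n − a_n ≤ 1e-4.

13

Initial width b − a = 1.42 − 0.676 = 0.744000.
After n steps the width is (b−a)/2^n; need (b−a)/2^n ≤ 1e-4.
So n ≥ log₂(0.744000/1e-4) = log₂(7440.0000) ≈ 12.8611.
Hence n = 13.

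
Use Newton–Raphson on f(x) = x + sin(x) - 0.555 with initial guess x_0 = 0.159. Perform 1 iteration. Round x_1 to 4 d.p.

Newton update: x ← x − f(x)/f'(x).
f'(x) = 1 + cos(x)
x_0 = 0.159000: f = -0.237669, f' = 1.987386 → x_1 = 0.159000 - (-0.237669)/(1.987386) = 0.278589

0.2786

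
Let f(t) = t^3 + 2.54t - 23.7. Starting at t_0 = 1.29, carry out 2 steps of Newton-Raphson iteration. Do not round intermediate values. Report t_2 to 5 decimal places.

2.87346

Newton update: t ← t − f(t)/f'(t).
f'(t) = 3t^2 + 2.54
t_0 = 1.290000: f = -18.276711, f' = 7.532300 → t_1 = 1.290000 - (-18.276711)/(7.532300) = 3.716445
t_1 = 3.716445: f = 37.071169, f' = 43.975888 → t_2 = 3.716445 - (37.071169)/(43.975888) = 2.873456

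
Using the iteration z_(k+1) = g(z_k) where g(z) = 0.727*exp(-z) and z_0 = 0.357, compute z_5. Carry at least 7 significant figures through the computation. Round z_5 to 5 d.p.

0.46144

z_1 = g(0.357000) = 0.508735
z_2 = g(0.508735) = 0.437113
z_3 = g(0.437113) = 0.469568
z_4 = g(0.469568) = 0.454573
z_5 = g(0.454573) = 0.461441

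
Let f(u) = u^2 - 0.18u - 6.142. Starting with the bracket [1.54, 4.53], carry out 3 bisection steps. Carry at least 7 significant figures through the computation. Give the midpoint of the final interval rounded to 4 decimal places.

f(1.540000) = -4.047600, f(4.530000) = 13.563500 (opposite signs)
step 1: m = 3.035000, f(m) = 2.522925 > 0 → root in [1.540000, 3.035000]
step 2: m = 2.287500, f(m) = -1.321094 < 0 → root in [2.287500, 3.035000]
step 3: m = 2.661250, f(m) = 0.461227 > 0 → root in [2.287500, 2.661250]
Midpoint of [2.287500, 2.661250] = 2.474375

2.4744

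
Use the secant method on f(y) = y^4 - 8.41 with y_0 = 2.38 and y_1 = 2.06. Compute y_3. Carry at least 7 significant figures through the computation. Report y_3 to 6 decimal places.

1.737849

f(y_0) = 23.675427, f(y_1) = 9.598141
y_2 = 2.060000 - (9.598141)·(2.060000 - 2.380000)/(9.598141 - (23.675427)) = 1.841818; f(y_2) = 3.097665
y_3 = 1.841818 - (3.097665)·(1.841818 - 2.060000)/(3.097665 - (9.598141)) = 1.737849; f(y_3) = 0.711110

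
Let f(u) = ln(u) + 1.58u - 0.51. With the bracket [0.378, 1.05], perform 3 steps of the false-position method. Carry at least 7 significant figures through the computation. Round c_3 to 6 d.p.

False-position update: c = (a·f(b) − b·f(a))/(f(b) − f(a)); replace the endpoint whose sign matches f(c).
f(0.378000) = -0.885621, f(1.050000) = 1.197790
step 1: c = 0.663655, f(c) = 0.128583 > 0 → new bracket [0.378000, 0.663655]
step 2: c = 0.627439, f(c) = 0.015246 > 0 → new bracket [0.378000, 0.627439]
step 3: c = 0.623218, f(c) = 0.001825 > 0 → new bracket [0.378000, 0.623218]

0.623218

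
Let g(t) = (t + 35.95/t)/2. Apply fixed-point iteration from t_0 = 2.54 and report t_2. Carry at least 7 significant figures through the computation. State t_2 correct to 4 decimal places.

t_1 = g(2.540000) = 8.346772
t_2 = g(8.346772) = 6.326913

6.3269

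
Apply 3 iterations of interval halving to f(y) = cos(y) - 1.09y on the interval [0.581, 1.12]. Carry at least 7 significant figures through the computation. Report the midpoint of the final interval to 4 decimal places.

0.6821

f(0.581000) = 0.202624, f(1.120000) = -0.785118 (opposite signs)
step 1: m = 0.850500, f(m) = -0.267438 < 0 → root in [0.581000, 0.850500]
step 2: m = 0.715750, f(m) = -0.025566 < 0 → root in [0.581000, 0.715750]
step 3: m = 0.648375, f(m) = 0.090337 > 0 → root in [0.648375, 0.715750]
Midpoint of [0.648375, 0.715750] = 0.682063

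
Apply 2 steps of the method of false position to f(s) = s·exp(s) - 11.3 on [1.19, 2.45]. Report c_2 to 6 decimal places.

1.728574

False-position update: c = (a·f(b) − b·f(a))/(f(b) − f(a)); replace the endpoint whose sign matches f(c).
f(1.190000) = -7.388373, f(2.450000) = 17.091449
step 1: c = 1.570287, f(c) = -3.750020 < 0 → new bracket [1.570287, 2.450000]
step 2: c = 1.728574, f(c) = -1.563605 < 0 → new bracket [1.728574, 2.450000]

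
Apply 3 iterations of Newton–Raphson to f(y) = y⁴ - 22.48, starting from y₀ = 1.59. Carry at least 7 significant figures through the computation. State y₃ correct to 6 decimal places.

2.182533

f'(y) = 4y³
y_0 = 1.590000: f = -16.088710, f' = 16.078716 → y_1 = 1.590000 - (-16.088710)/(16.078716) = 2.590622
y_1 = 2.590622: f = 22.561819, f' = 69.545964 → y_2 = 2.590622 - (22.561819)/(69.545964) = 2.266206
y_2 = 2.266206: f = 3.895292, f' = 46.554101 → y_3 = 2.266206 - (3.895292)/(46.554101) = 2.182533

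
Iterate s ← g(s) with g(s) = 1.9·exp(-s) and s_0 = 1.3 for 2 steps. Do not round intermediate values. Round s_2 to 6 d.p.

1.132065

s_1 = g(1.300000) = 0.517810
s_2 = g(0.517810) = 1.132065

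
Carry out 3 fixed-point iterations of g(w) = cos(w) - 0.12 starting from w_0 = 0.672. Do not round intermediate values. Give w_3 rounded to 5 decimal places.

0.66481

w_1 = g(0.672000) = 0.662578
w_2 = g(0.662578) = 0.668409
w_3 = g(0.668409) = 0.664809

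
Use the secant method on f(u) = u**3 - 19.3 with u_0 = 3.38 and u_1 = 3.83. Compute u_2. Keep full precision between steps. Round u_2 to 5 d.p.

Secant update: u_(k+1) = u_k − f(u_k)·(u_k − u_(k-1))/(f(u_k) − f(u_(k-1))).
f(u_0) = 19.314472, f(u_1) = 36.881887
u_2 = 3.830000 - (36.881887)·(3.830000 - 3.380000)/(36.881887 - (19.314472)) = 2.885248; f(u_2) = 4.718699

2.88525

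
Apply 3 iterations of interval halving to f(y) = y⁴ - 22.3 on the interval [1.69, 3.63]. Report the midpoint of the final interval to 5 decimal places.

2.05375

f(1.690000) = -14.142693, f(3.630000) = 151.330694 (opposite signs)
step 1: m = 2.660000, f(m) = 27.764115 > 0 → root in [1.690000, 2.660000]
step 2: m = 2.175000, f(m) = 0.078813 > 0 → root in [1.690000, 2.175000]
step 3: m = 1.932500, f(m) = -8.353090 < 0 → root in [1.932500, 2.175000]
Midpoint of [1.932500, 2.175000] = 2.053750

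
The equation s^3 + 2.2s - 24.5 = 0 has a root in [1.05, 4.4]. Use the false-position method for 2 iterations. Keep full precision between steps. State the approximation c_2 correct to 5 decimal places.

2.26048

False-position update: c = (a·f(b) − b·f(a))/(f(b) − f(a)); replace the endpoint whose sign matches f(c).
f(1.050000) = -21.032375, f(4.400000) = 70.364000
step 1: c = 1.820911, f(c) = -14.456372 < 0 → new bracket [1.820911, 4.400000]
step 2: c = 2.260478, f(c) = -7.976442 < 0 → new bracket [2.260478, 4.400000]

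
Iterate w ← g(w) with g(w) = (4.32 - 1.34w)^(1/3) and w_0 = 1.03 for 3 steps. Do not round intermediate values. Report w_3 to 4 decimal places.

w_1 = g(1.030000) = 1.432537
w_2 = g(1.432537) = 1.338940
w_3 = g(1.338940) = 1.361865

1.3619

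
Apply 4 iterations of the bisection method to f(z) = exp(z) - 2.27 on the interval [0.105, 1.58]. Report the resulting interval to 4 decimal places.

[0.7503, 0.8425]

f(0.105000) = -1.159289, f(1.580000) = 2.584956 (opposite signs)
step 1: m = 0.842500, f(m) = 0.052165 > 0 → root in [0.105000, 0.842500]
step 2: m = 0.473750, f(m) = -0.663995 < 0 → root in [0.473750, 0.842500]
step 3: m = 0.658125, f(m) = -0.338832 < 0 → root in [0.658125, 0.842500]
step 4: m = 0.750313, f(m) = -0.152338 < 0 → root in [0.750313, 0.842500]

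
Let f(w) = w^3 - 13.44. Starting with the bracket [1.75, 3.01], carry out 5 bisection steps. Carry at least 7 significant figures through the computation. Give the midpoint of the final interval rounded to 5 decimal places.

f(1.750000) = -8.080625, f(3.010000) = 13.830901 (opposite signs)
step 1: m = 2.380000, f(m) = 0.041272 > 0 → root in [1.750000, 2.380000]
step 2: m = 2.065000, f(m) = -4.634375 < 0 → root in [2.065000, 2.380000]
step 3: m = 2.222500, f(m) = -2.461947 < 0 → root in [2.222500, 2.380000]
step 4: m = 2.301250, f(m) = -1.253152 < 0 → root in [2.301250, 2.380000]
step 5: m = 2.340625, f(m) = -0.616827 < 0 → root in [2.340625, 2.380000]
Midpoint of [2.340625, 2.380000] = 2.360313

2.36031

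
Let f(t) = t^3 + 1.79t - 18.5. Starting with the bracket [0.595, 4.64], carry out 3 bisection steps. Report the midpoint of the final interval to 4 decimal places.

f(0.595000) = -17.224305, f(4.640000) = 89.702944 (opposite signs)
step 1: m = 2.617500, f(m) = 4.118619 > 0 → root in [0.595000, 2.617500]
step 2: m = 1.606250, f(m) = -11.480625 < 0 → root in [1.606250, 2.617500]
step 3: m = 2.111875, f(m) = -5.300747 < 0 → root in [2.111875, 2.617500]
Midpoint of [2.111875, 2.617500] = 2.364687

2.3647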